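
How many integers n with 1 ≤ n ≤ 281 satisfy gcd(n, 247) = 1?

Prime factors of 247: 13, 19. Count integers ≤ 281 divisible by none of them.
By inclusion–exclusion: 281 − ⌊281/13⌋ − ⌊281/19⌋ + ⌊281/247⌋ = 247.

247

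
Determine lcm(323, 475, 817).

323 = 17 · 19; 475 = 5² · 19; 817 = 19 · 43
lcm takes max exponent of each prime: 5² · 17 · 19 · 43 = 347225

347225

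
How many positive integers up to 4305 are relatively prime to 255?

Prime factors of 255: 3, 5, 17. Count integers ≤ 4305 divisible by none of them.
By inclusion–exclusion: 4305 − ⌊4305/3⌋ − ⌊4305/5⌋ − ⌊4305/17⌋ + ⌊4305/15⌋ + ⌊4305/51⌋ + ⌊4305/85⌋ − ⌊4305/255⌋ = 2161.

2161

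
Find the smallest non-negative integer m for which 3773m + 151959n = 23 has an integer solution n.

97990

gcd(3773, 151959) = 1 (Euclid: 151959 = 40·3773 + 1039; 3773 = 3·1039 + 656; 1039 = 1·656 + 383; 656 = 1·383 + 273; 383 = 1·273 + 110; 273 = 2·110 + 53; 110 = 2·53 + 4; 53 = 13·4 + 1; 4 = 4·1 + 0), and 1 | 23.
Extended Euclid: 3773·(37295) + 151959·(-926) = 1. Scale by 23: m₀ = 857785.
General solution m = m₀ + 151959t; reducing mod 151959 gives m = 97990 (and n = -2433).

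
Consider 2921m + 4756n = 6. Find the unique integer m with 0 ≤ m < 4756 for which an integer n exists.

Reduce mod 4756: 2921m ≡ 6 (mod 4756). With g = gcd(2921, 4756) = 1 dividing 6, divide through: 2921m ≡ 6 (mod 4756).
Since gcd(2921, 4756) = 1, m ≡ 6·(2921)⁻¹ ≡ 3994 (mod 4756). Smallest non-negative: 3994.

3994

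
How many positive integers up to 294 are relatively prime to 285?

Prime factors of 285: 3, 5, 19. Count integers ≤ 294 divisible by none of them.
By inclusion–exclusion: 294 − ⌊294/3⌋ − ⌊294/5⌋ − ⌊294/19⌋ + ⌊294/15⌋ + ⌊294/57⌋ + ⌊294/95⌋ − ⌊294/285⌋ = 149.

149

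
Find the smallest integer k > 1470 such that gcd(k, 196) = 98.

1666

Multiples of 98 above 1470: 98·16, 98·17, … . Need the cofactor coprime to 196/98 = 2.
Checking s = 16, 17, … the first with gcd(s, 2) = 1 is s = 17, giving 1666.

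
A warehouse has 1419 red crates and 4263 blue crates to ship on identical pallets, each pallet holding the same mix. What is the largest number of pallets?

3

1419 = 3 · 11 · 43
4263 = 3 · 7² · 29
Common: 3 = 3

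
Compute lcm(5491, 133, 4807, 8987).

lcm(5491, 133) = 5491·133/gcd = 730303/19 = 38437
lcm(38437, 4807) = 38437·4807/gcd = 184766659/19 = 9724561
lcm(9724561, 8987) = 9724561·8987/gcd = 87394629707/209 = 418156123

418156123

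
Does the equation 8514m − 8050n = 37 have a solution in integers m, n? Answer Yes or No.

No

By Bézout, 8514m − 8050n = 37 has integer solutions iff gcd(8514, 8050) | 37.
Euclid: 8514 = 1·8050 + 464; 8050 = 17·464 + 162; 464 = 2·162 + 140; 162 = 1·140 + 22; 140 = 6·22 + 8; 22 = 2·8 + 6; 8 = 1·6 + 2; 6 = 3·2 + 0. gcd = 2; 37 mod 2 = 1. No.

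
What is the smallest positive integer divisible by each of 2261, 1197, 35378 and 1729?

lcm(2261, 1197) = 2261·1197/gcd = 2706417/133 = 20349
lcm(20349, 35378) = 20349·35378/gcd = 719906922/133 = 5412834
lcm(5412834, 1729) = 5412834·1729/gcd = 9358789986/133 = 70366842

70366842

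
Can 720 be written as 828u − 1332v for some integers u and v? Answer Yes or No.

Yes

gcd(828, 1332): 1332 = 1·828 + 504; 828 = 1·504 + 324; 504 = 1·324 + 180; 324 = 1·180 + 144; 180 = 1·144 + 36; 144 = 4·36 + 0 → 36
36 divides 720, so a solution exists.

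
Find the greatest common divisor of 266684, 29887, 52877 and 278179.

2299

gcd(266684, 29887): 266684 = 8·29887 + 27588; 29887 = 1·27588 + 2299; 27588 = 12·2299 + 0 → 2299
gcd(2299, 52877): 52877 = 23·2299 + 0 → 2299
gcd(2299, 278179): 278179 = 121·2299 + 0 → 2299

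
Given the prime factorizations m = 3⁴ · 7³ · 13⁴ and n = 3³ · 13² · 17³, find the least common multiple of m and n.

max exponent per prime: 3⁴ · 7³ · 13⁴ · 17³ = 3898515922119

3898515922119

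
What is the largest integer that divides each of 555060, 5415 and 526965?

15

555060 = 2² · 3 · 5 · 11 · 29²; 5415 = 3 · 5 · 19²; 526965 = 3 · 5 · 19 · 43²
gcd takes min exponent of each prime: 3 · 5 = 15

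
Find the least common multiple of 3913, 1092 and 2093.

1079988

lcm(3913, 1092) = 3913·1092/gcd = 4272996/91 = 46956
lcm(46956, 2093) = 46956·2093/gcd = 98278908/91 = 1079988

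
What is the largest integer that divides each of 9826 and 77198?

2

Euclid: 77198 = 7·9826 + 8416; 9826 = 1·8416 + 1410; 8416 = 5·1410 + 1366; 1410 = 1·1366 + 44; 1366 = 31·44 + 2; 44 = 22·2 + 0. Last nonzero remainder: 2.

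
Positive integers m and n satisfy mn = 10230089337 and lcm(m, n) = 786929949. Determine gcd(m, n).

13

gcd·lcm = product, so gcd = 10230089337/786929949 = 13.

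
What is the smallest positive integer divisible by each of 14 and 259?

gcd first: 259 = 18·14 + 7; 14 = 2·7 + 0 → gcd = 7
lcm = 14·259/gcd = 3626/7 = 518

518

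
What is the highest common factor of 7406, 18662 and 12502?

7406 = 2 · 7 · 23²; 18662 = 2 · 7 · 31 · 43; 12502 = 2 · 7 · 19 · 47
gcd takes min exponent of each prime: 2 · 7 = 14

14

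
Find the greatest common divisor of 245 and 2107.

49

Euclid: 2107 = 8·245 + 147; 245 = 1·147 + 98; 147 = 1·98 + 49; 98 = 2·49 + 0. Last nonzero remainder: 49.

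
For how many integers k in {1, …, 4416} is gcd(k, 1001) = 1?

3177

Prime factors of 1001: 7, 11, 13. Count integers ≤ 4416 divisible by none of them.
By inclusion–exclusion: 4416 − ⌊4416/7⌋ − ⌊4416/11⌋ − ⌊4416/13⌋ + ⌊4416/77⌋ + ⌊4416/91⌋ + ⌊4416/143⌋ − ⌊4416/1001⌋ = 3177.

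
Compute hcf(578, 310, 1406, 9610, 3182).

2

578 = 2 · 17²; 310 = 2 · 5 · 31; 1406 = 2 · 19 · 37; 9610 = 2 · 5 · 31²; 3182 = 2 · 37 · 43
gcd takes min exponent of each prime: 2 = 2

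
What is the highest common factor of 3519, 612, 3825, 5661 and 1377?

153

gcd(3519, 612): 3519 = 5·612 + 459; 612 = 1·459 + 153; 459 = 3·153 + 0 → 153
gcd(153, 3825): 3825 = 25·153 + 0 → 153
gcd(153, 5661): 5661 = 37·153 + 0 → 153
gcd(153, 1377): 1377 = 9·153 + 0 → 153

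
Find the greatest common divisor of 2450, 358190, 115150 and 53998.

98

gcd(2450, 358190): 358190 = 146·2450 + 490; 2450 = 5·490 + 0 → 490
gcd(490, 115150): 115150 = 235·490 + 0 → 490
gcd(490, 53998): 53998 = 110·490 + 98; 490 = 5·98 + 0 → 98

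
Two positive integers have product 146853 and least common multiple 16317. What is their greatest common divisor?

9

From gcd × lcm = ab: gcd = 146853 / 16317 = 9.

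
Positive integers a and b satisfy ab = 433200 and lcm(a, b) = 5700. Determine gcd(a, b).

76

From gcd × lcm = ab: gcd = 433200 / 5700 = 76.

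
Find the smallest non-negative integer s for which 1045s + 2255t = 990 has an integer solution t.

Reduce mod 2255: 1045s ≡ 990 (mod 2255). With g = gcd(1045, 2255) = 55 dividing 990, divide through: 19s ≡ 18 (mod 41).
Since gcd(19, 41) = 1, s ≡ 18·(19)⁻¹ ≡ 29 (mod 41). Smallest non-negative: 29.

29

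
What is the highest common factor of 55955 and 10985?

5

Euclid: 55955 = 5·10985 + 1030; 10985 = 10·1030 + 685; 1030 = 1·685 + 345; 685 = 1·345 + 340; 345 = 1·340 + 5; 340 = 68·5 + 0. Last nonzero remainder: 5.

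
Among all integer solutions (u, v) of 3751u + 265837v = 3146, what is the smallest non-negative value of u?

gcd(3751, 265837) = 121 (Euclid: 265837 = 70·3751 + 3267; 3751 = 1·3267 + 484; 3267 = 6·484 + 363; 484 = 1·363 + 121; 363 = 3·121 + 0), and 121 | 3146.
Extended Euclid: 3751·(567) + 265837·(-8) = 121. Scale by 26: u₀ = 14742.
General solution u = u₀ + 2197t; reducing mod 2197 gives u = 1560 (and v = -22).

1560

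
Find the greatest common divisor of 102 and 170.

34

102 = 2 · 3 · 17
170 = 2 · 5 · 17
Common: 2 · 17 = 34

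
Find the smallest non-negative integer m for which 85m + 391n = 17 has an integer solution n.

14

Reduce mod 391: 85m ≡ 17 (mod 391). With g = gcd(85, 391) = 17 dividing 17, divide through: 5m ≡ 1 (mod 23).
Since gcd(5, 23) = 1, m ≡ 1·(5)⁻¹ ≡ 14 (mod 23). Smallest non-negative: 14.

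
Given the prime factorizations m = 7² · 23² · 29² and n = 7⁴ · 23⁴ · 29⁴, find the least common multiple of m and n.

475220859792721

max exponent per prime: 7⁴ · 23⁴ · 29⁴ = 475220859792721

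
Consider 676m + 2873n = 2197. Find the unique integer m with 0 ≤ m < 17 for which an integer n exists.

Reduce mod 2873: 676m ≡ 2197 (mod 2873). With g = gcd(676, 2873) = 169 dividing 2197, divide through: 4m ≡ 13 (mod 17).
Since gcd(4, 17) = 1, m ≡ 13·(4)⁻¹ ≡ 16 (mod 17). Smallest non-negative: 16.

16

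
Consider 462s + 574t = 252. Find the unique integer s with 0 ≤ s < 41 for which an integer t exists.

Reduce mod 574: 462s ≡ 252 (mod 574). With g = gcd(462, 574) = 14 dividing 252, divide through: 33s ≡ 18 (mod 41).
Since gcd(33, 41) = 1, s ≡ 18·(33)⁻¹ ≡ 8 (mod 41). Smallest non-negative: 8.

8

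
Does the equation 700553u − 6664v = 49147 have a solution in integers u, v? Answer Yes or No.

By Bézout, 700553u − 6664v = 49147 has integer solutions iff gcd(700553, 6664) | 49147.
Euclid: 700553 = 105·6664 + 833; 6664 = 8·833 + 0. gcd = 833; 49147 mod 833 = 0. Yes.

Yes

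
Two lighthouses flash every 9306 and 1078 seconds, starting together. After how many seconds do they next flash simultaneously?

9306 = 2 · 3² · 11 · 47; 1078 = 2 · 7² · 11
max exponents: 2 · 3² · 7² · 11 · 47 = 455994

455994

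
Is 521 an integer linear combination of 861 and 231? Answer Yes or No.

No

gcd(861, 231): 861 = 3·231 + 168; 231 = 1·168 + 63; 168 = 2·63 + 42; 63 = 1·42 + 21; 42 = 2·21 + 0 → 21
21 does not divide 521, so a solution does not exist.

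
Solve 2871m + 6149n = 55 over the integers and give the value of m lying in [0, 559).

317

Euclid: 6149 = 2·2871 + 407; 2871 = 7·407 + 22; 407 = 18·22 + 11; 22 = 2·11 + 0 → gcd = 11; 55 = 11·5.
Back-substitution yields 2871·(-272) + 6149·(127) = 11, so one solution is m = -272·5 = -1360, n = 127·5 = 635.
Solutions in m differ by 6149/11 = 559; the one in [0, 559) is -1360 mod 559 = 317.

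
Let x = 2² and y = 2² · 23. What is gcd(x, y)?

min exponent per shared prime: 2² = 4

4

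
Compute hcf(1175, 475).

Euclid: 1175 = 2·475 + 225; 475 = 2·225 + 25; 225 = 9·25 + 0. Last nonzero remainder: 25.

25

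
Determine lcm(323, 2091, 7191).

5601789

lcm(323, 2091) = 323·2091/gcd = 675393/17 = 39729
lcm(39729, 7191) = 39729·7191/gcd = 285691239/51 = 5601789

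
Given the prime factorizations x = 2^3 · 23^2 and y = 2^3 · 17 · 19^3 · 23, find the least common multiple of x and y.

493463896

max exponent per prime: 2^3 · 17 · 19^3 · 23^2 = 493463896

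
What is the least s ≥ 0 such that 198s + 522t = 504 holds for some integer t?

21

Reduce mod 522: 198s ≡ 504 (mod 522). With g = gcd(198, 522) = 18 dividing 504, divide through: 11s ≡ 28 (mod 29).
Since gcd(11, 29) = 1, s ≡ 28·(11)⁻¹ ≡ 21 (mod 29). Smallest non-negative: 21.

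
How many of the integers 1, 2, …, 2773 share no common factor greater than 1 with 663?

1606

663 = 3·13·17. Inclusion–exclusion on these primes:
2773 − ⌊2773/3⌋ − ⌊2773/13⌋ − ⌊2773/17⌋ + ⌊2773/39⌋ + ⌊2773/51⌋ + ⌊2773/221⌋ − ⌊2773/663⌋ = 1606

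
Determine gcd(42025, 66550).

25

42025 = 5² · 41²
66550 = 2 · 5² · 11³
Common: 5² = 25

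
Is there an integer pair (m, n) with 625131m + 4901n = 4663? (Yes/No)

By Bézout, 625131m + 4901n = 4663 has integer solutions iff gcd(625131, 4901) | 4663.
Euclid: 625131 = 127·4901 + 2704; 4901 = 1·2704 + 2197; 2704 = 1·2197 + 507; 2197 = 4·507 + 169; 507 = 3·169 + 0. gcd = 169; 4663 mod 169 = 100. No.

No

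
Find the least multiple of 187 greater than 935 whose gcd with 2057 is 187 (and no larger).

1122

Multiples of 187 above 935: 187·6, 187·7, … . Need the cofactor coprime to 2057/187 = 11.
Checking s = 6, 7, … the first with gcd(s, 11) = 1 is s = 6, giving 1122.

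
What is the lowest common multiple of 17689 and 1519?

17689 = 7² · 19²; 1519 = 7² · 31
max exponents: 7² · 19² · 31 = 548359

548359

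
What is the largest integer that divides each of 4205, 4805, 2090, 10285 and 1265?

4205 = 5 · 29²; 4805 = 5 · 31²; 2090 = 2 · 5 · 11 · 19; 10285 = 5 · 11² · 17; 1265 = 5 · 11 · 23
gcd takes min exponent of each prime: 5 = 5

5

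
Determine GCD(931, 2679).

Euclid: 2679 = 2·931 + 817; 931 = 1·817 + 114; 817 = 7·114 + 19; 114 = 6·19 + 0. Last nonzero remainder: 19.

19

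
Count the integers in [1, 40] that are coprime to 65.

29

65 = 5·13. Inclusion–exclusion on these primes:
40 − ⌊40/5⌋ − ⌊40/13⌋ + ⌊40/65⌋ = 29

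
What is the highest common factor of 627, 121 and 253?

11

627 = 3 · 11 · 19; 121 = 11²; 253 = 11 · 23
gcd takes min exponent of each prime: 11 = 11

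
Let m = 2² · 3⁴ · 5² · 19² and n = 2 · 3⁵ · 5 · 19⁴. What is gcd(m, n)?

min exponent per shared prime: 2 · 3⁴ · 5 · 19² = 292410

292410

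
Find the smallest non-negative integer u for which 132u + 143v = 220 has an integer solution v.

6

gcd(132, 143) = 11 (Euclid: 143 = 1·132 + 11; 132 = 12·11 + 0), and 11 | 220.
Extended Euclid: 132·(-1) + 143·(1) = 11. Scale by 20: u₀ = -20.
General solution u = u₀ + 13t; reducing mod 13 gives u = 6 (and v = -4).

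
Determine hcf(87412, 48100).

52

Euclid: 87412 = 1·48100 + 39312; 48100 = 1·39312 + 8788; 39312 = 4·8788 + 4160; 8788 = 2·4160 + 468; 4160 = 8·468 + 416; 468 = 1·416 + 52; 416 = 8·52 + 0. Last nonzero remainder: 52.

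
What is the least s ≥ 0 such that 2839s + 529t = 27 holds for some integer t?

281

Reduce mod 529: 2839s ≡ 27 (mod 529). With g = gcd(2839, 529) = 1 dividing 27, divide through: 2839s ≡ 27 (mod 529).
Since gcd(2839, 529) = 1, s ≡ 27·(2839)⁻¹ ≡ 281 (mod 529). Smallest non-negative: 281.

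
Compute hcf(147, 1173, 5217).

3

147 = 3 · 7²; 1173 = 3 · 17 · 23; 5217 = 3 · 37 · 47
gcd takes min exponent of each prime: 3 = 3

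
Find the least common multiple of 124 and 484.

gcd first: 484 = 3·124 + 112; 124 = 1·112 + 12; 112 = 9·12 + 4; 12 = 3·4 + 0 → gcd = 4
lcm = 124·484/gcd = 60016/4 = 15004

15004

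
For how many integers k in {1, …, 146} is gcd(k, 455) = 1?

Prime factors of 455: 5, 7, 13. Count integers ≤ 146 divisible by none of them.
By inclusion–exclusion: 146 − ⌊146/5⌋ − ⌊146/7⌋ − ⌊146/13⌋ + ⌊146/35⌋ + ⌊146/65⌋ + ⌊146/91⌋ − ⌊146/455⌋ = 93.

93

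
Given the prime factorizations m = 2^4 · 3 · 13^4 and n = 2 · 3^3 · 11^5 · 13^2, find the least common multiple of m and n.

1987103927952

max exponent per prime: 2^4 · 3^3 · 11^5 · 13^4 = 1987103927952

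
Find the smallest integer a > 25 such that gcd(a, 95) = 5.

30

gcd(a, 95) = 5 forces 5 | a; write a = 5s. Then gcd(5s, 5·19) = 5·gcd(s, 19), so need gcd(s, 19) = 1.
5s > 25 gives s ≥ 6. The least s ≥ 6 coprime to 19 is 6, so a = 5·6 = 30.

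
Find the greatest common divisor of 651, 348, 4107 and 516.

3

651 = 3 · 7 · 31; 348 = 2² · 3 · 29; 4107 = 3 · 37²; 516 = 2² · 3 · 43
gcd takes min exponent of each prime: 3 = 3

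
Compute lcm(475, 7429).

gcd first: 7429 = 15·475 + 304; 475 = 1·304 + 171; 304 = 1·171 + 133; 171 = 1·133 + 38; 133 = 3·38 + 19; 38 = 2·19 + 0 → gcd = 19
lcm = 475·7429/gcd = 3528775/19 = 185725

185725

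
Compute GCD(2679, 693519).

2679 = 3 · 19 · 47
693519 = 3 · 19 · 23³
Common: 3 · 19 = 57

57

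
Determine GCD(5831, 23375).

Euclid: 23375 = 4·5831 + 51; 5831 = 114·51 + 17; 51 = 3·17 + 0. Last nonzero remainder: 17.

17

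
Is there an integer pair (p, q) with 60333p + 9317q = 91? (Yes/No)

By Bézout, 60333p + 9317q = 91 has integer solutions iff gcd(60333, 9317) | 91.
Euclid: 60333 = 6·9317 + 4431; 9317 = 2·4431 + 455; 4431 = 9·455 + 336; 455 = 1·336 + 119; 336 = 2·119 + 98; 119 = 1·98 + 21; 98 = 4·21 + 14; 21 = 1·14 + 7; 14 = 2·7 + 0. gcd = 7; 91 mod 7 = 0. Yes.

Yes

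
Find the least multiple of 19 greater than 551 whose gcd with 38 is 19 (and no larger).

589

Multiples of 19 above 551: 19·30, 19·31, … . Need the cofactor coprime to 38/19 = 2.
Checking s = 30, 31, … the first with gcd(s, 2) = 1 is s = 31, giving 589.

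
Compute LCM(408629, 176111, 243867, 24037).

408629 = 13 · 17 · 43²; 176111 = 13 · 19 · 23 · 31; 243867 = 3 · 13³ · 37; 24037 = 13 · 43²
lcm takes max exponent of each prime: 3 · 13³ · 17 · 19 · 23 · 31 · 37 · 43² = 103844141204817

103844141204817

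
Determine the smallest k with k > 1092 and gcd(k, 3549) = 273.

3549 = 273·13. Any k with gcd(k, 3549) = 273 is a multiple of 273, say 273s, with s coprime to 13.
Need s > 1092/273, so s ≥ 5. First s ≥ 5 with gcd(s, 13) = 1 is s = 5. Thus k = 273·5 = 1365.

1365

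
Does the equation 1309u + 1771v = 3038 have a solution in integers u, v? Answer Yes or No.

No

By Bézout, 1309u + 1771v = 3038 has integer solutions iff gcd(1309, 1771) | 3038.
Euclid: 1771 = 1·1309 + 462; 1309 = 2·462 + 385; 462 = 1·385 + 77; 385 = 5·77 + 0. gcd = 77; 3038 mod 77 = 35. No.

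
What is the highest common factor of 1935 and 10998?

9

Euclid: 10998 = 5·1935 + 1323; 1935 = 1·1323 + 612; 1323 = 2·612 + 99; 612 = 6·99 + 18; 99 = 5·18 + 9; 18 = 2·9 + 0. Last nonzero remainder: 9.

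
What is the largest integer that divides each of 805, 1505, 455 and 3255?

35

gcd(805, 1505): 1505 = 1·805 + 700; 805 = 1·700 + 105; 700 = 6·105 + 70; 105 = 1·70 + 35; 70 = 2·35 + 0 → 35
gcd(35, 455): 455 = 13·35 + 0 → 35
gcd(35, 3255): 3255 = 93·35 + 0 → 35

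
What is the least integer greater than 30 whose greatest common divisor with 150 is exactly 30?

60

150 = 30·5. Any t with gcd(t, 150) = 30 is a multiple of 30, say 30s, with s coprime to 5.
Need s > 30/30, so s ≥ 2. First s ≥ 2 with gcd(s, 5) = 1 is s = 2. Thus t = 30·2 = 60.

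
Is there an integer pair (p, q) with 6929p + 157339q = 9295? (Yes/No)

Yes

By Bézout, 6929p + 157339q = 9295 has integer solutions iff gcd(6929, 157339) | 9295.
Euclid: 157339 = 22·6929 + 4901; 6929 = 1·4901 + 2028; 4901 = 2·2028 + 845; 2028 = 2·845 + 338; 845 = 2·338 + 169; 338 = 2·169 + 0. gcd = 169; 9295 mod 169 = 0. Yes.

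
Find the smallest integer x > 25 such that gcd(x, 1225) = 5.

30

Multiples of 5 above 25: 5·6, 5·7, … . Need the cofactor coprime to 1225/5 = 245.
Checking s = 6, 7, … the first with gcd(s, 245) = 1 is s = 6, giving 30.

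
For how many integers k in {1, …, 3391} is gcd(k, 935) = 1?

2321

Prime factors of 935: 5, 11, 17. Count integers ≤ 3391 divisible by none of them.
By inclusion–exclusion: 3391 − ⌊3391/5⌋ − ⌊3391/11⌋ − ⌊3391/17⌋ + ⌊3391/55⌋ + ⌊3391/85⌋ + ⌊3391/187⌋ − ⌊3391/935⌋ = 2321.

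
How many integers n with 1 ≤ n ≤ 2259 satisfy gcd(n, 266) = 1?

918

266 = 2·7·19. Inclusion–exclusion on these primes:
2259 − ⌊2259/2⌋ − ⌊2259/7⌋ − ⌊2259/19⌋ + ⌊2259/14⌋ + ⌊2259/38⌋ + ⌊2259/133⌋ − ⌊2259/266⌋ = 918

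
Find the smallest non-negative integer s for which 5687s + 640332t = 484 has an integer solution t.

2252

Euclid: 640332 = 112·5687 + 3388; 5687 = 1·3388 + 2299; 3388 = 1·2299 + 1089; 2299 = 2·1089 + 121; 1089 = 9·121 + 0 → gcd = 121; 484 = 121·4.
Back-substitution yields 5687·(563) + 640332·(-5) = 121, so one solution is s = 563·4 = 2252, t = -5·4 = -20.
Solutions in s differ by 640332/121 = 5292; the one in [0, 5292) is 2252 mod 5292 = 2252.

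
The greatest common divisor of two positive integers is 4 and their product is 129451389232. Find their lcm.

32362847308

For any two positive integers, gcd × lcm equals their product. Hence lcm = 129451389232 / 4 = 32362847308.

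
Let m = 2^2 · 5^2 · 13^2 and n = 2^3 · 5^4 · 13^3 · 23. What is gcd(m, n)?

16900

min exponent per shared prime: 2^2 · 5^2 · 13^2 = 16900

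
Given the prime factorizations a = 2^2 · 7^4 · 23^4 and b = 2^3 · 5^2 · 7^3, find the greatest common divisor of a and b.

min exponent per shared prime: 2^2 · 7^3 = 1372

1372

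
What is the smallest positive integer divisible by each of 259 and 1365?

50505

gcd first: 1365 = 5·259 + 70; 259 = 3·70 + 49; 70 = 1·49 + 21; 49 = 2·21 + 7; 21 = 3·7 + 0 → gcd = 7
lcm = 259·1365/gcd = 353535/7 = 50505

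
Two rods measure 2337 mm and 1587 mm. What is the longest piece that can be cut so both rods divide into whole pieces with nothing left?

2337 = 3 · 19 · 41
1587 = 3 · 23²
Common: 3 = 3

3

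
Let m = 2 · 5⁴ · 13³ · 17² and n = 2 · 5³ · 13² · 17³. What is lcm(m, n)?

max exponent per prime: 2 · 5⁴ · 13³ · 17³ = 13492326250

13492326250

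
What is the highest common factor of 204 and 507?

204 = 2² · 3 · 17
507 = 3 · 13²
Common: 3 = 3

3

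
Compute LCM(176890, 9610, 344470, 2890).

1817716863970

176890 = 2 · 5 · 7² · 19²; 9610 = 2 · 5 · 31²; 344470 = 2 · 5 · 7² · 19 · 37; 2890 = 2 · 5 · 17²
lcm takes max exponent of each prime: 2 · 5 · 7² · 17² · 19² · 31² · 37 = 1817716863970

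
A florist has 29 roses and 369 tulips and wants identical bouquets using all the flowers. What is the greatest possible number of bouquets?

1

Euclid: 369 = 12·29 + 21; 29 = 1·21 + 8; 21 = 2·8 + 5; 8 = 1·5 + 3; 5 = 1·3 + 2; 3 = 1·2 + 1; 2 = 2·1 + 0. Last nonzero remainder: 1.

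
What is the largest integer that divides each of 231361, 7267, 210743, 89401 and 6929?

169

gcd(231361, 7267): 231361 = 31·7267 + 6084; 7267 = 1·6084 + 1183; 6084 = 5·1183 + 169; 1183 = 7·169 + 0 → 169
gcd(169, 210743): 210743 = 1247·169 + 0 → 169
gcd(169, 89401): 89401 = 529·169 + 0 → 169
gcd(169, 6929): 6929 = 41·169 + 0 → 169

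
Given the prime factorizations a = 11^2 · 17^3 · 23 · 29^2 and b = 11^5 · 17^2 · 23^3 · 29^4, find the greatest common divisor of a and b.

676405367

min exponent per shared prime: 11^2 · 17^2 · 23 · 29^2 = 676405367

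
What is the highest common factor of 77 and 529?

1

77 = 7 · 11
529 = 23²
Common: 1 = 1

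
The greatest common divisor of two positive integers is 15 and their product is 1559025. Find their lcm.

Since gcd(p,q)·lcm(p,q) = pq, lcm = 1559025/15 = 103935.

103935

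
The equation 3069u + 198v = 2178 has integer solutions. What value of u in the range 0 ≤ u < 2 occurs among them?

gcd(3069, 198) = 99 (Euclid: 3069 = 15·198 + 99; 198 = 2·99 + 0), and 99 | 2178.
Extended Euclid: 3069·(1) + 198·(-15) = 99. Scale by 22: u₀ = 22.
General solution u = u₀ + 2t; reducing mod 2 gives u = 0 (and v = 11).

0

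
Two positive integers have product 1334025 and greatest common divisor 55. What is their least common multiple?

For any two positive integers, gcd × lcm equals their product. Hence lcm = 1334025 / 55 = 24255.

24255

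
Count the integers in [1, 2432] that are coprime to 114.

768

114 = 2·3·19. Inclusion–exclusion on these primes:
2432 − ⌊2432/2⌋ − ⌊2432/3⌋ − ⌊2432/19⌋ + ⌊2432/6⌋ + ⌊2432/38⌋ + ⌊2432/57⌋ − ⌊2432/114⌋ = 768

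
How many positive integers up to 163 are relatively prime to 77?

128

Prime factors of 77: 7, 11. Count integers ≤ 163 divisible by none of them.
By inclusion–exclusion: 163 − ⌊163/7⌋ − ⌊163/11⌋ + ⌊163/77⌋ = 128.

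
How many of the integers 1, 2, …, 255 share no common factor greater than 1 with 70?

Prime factors of 70: 2, 5, 7. Count integers ≤ 255 divisible by none of them.
By inclusion–exclusion: 255 − ⌊255/2⌋ − ⌊255/5⌋ − ⌊255/7⌋ + ⌊255/10⌋ + ⌊255/14⌋ + ⌊255/35⌋ − ⌊255/70⌋ = 88.

88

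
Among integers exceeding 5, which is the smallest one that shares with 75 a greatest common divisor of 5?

10

75 = 5·15. Any t with gcd(t, 75) = 5 is a multiple of 5, say 5s, with s coprime to 15.
Need s > 5/5, so s ≥ 2. First s ≥ 2 with gcd(s, 15) = 1 is s = 2. Thus t = 5·2 = 10.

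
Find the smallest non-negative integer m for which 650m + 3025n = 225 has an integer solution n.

Reduce mod 3025: 650m ≡ 225 (mod 3025). With g = gcd(650, 3025) = 25 dividing 225, divide through: 26m ≡ 9 (mod 121).
Since gcd(26, 121) = 1, m ≡ 9·(26)⁻¹ ≡ 5 (mod 121). Smallest non-negative: 5.

5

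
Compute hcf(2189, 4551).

1

Euclid: 4551 = 2·2189 + 173; 2189 = 12·173 + 113; 173 = 1·113 + 60; 113 = 1·60 + 53; 60 = 1·53 + 7; 53 = 7·7 + 4; 7 = 1·4 + 3; 4 = 1·3 + 1; 3 = 3·1 + 0. Last nonzero remainder: 1.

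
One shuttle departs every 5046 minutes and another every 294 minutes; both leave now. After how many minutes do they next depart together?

gcd first: 5046 = 17·294 + 48; 294 = 6·48 + 6; 48 = 8·6 + 0 → gcd = 6
lcm = 5046·294/gcd = 1483524/6 = 247254

247254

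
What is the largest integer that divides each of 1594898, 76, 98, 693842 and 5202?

1594898 = 2 · 19² · 47²; 76 = 2² · 19; 98 = 2 · 7²; 693842 = 2 · 19² · 31²; 5202 = 2 · 3² · 17²
gcd takes min exponent of each prime: 2 = 2

2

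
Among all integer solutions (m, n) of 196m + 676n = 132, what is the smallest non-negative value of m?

Reduce mod 676: 196m ≡ 132 (mod 676). With g = gcd(196, 676) = 4 dividing 132, divide through: 49m ≡ 33 (mod 169).
Since gcd(49, 169) = 1, m ≡ 33·(49)⁻¹ ≡ 80 (mod 169). Smallest non-negative: 80.

80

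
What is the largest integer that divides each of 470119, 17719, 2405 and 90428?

gcd(470119, 17719): 470119 = 26·17719 + 9425; 17719 = 1·9425 + 8294; 9425 = 1·8294 + 1131; 8294 = 7·1131 + 377; 1131 = 3·377 + 0 → 377
gcd(377, 2405): 2405 = 6·377 + 143; 377 = 2·143 + 91; 143 = 1·91 + 52; 91 = 1·52 + 39; 52 = 1·39 + 13; 39 = 3·13 + 0 → 13
gcd(13, 90428): 90428 = 6956·13 + 0 → 13

13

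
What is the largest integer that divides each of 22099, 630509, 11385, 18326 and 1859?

gcd(22099, 630509): 630509 = 28·22099 + 11737; 22099 = 1·11737 + 10362; 11737 = 1·10362 + 1375; 10362 = 7·1375 + 737; 1375 = 1·737 + 638; 737 = 1·638 + 99; 638 = 6·99 + 44; 99 = 2·44 + 11; 44 = 4·11 + 0 → 11
gcd(11, 11385): 11385 = 1035·11 + 0 → 11
gcd(11, 18326): 18326 = 1666·11 + 0 → 11
gcd(11, 1859): 1859 = 169·11 + 0 → 11

11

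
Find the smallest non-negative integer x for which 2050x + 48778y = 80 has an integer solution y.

gcd(2050, 48778) = 2 (Euclid: 48778 = 23·2050 + 1628; 2050 = 1·1628 + 422; 1628 = 3·422 + 362; 422 = 1·362 + 60; 362 = 6·60 + 2; 60 = 30·2 + 0), and 2 | 80.
Extended Euclid: 2050·(-809) + 48778·(34) = 2. Scale by 40: x₀ = -32360.
General solution x = x₀ + 24389t; reducing mod 24389 gives x = 16418 (and y = -690).

16418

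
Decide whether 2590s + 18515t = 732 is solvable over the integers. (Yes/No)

By Bézout, 2590s + 18515t = 732 has integer solutions iff gcd(2590, 18515) | 732.
Euclid: 18515 = 7·2590 + 385; 2590 = 6·385 + 280; 385 = 1·280 + 105; 280 = 2·105 + 70; 105 = 1·70 + 35; 70 = 2·35 + 0. gcd = 35; 732 mod 35 = 32. No.

No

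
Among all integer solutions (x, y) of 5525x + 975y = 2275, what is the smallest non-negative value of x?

Euclid: 5525 = 5·975 + 650; 975 = 1·650 + 325; 650 = 2·325 + 0 → gcd = 325; 2275 = 325·7.
Back-substitution yields 5525·(-1) + 975·(6) = 325, so one solution is x = -1·7 = -7, y = 6·7 = 42.
Solutions in x differ by 975/325 = 3; the one in [0, 3) is -7 mod 3 = 2.

2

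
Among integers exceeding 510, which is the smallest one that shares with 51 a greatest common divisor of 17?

527

gcd(x, 51) = 17 forces 17 | x; write x = 17s. Then gcd(17s, 17·3) = 17·gcd(s, 3), so need gcd(s, 3) = 1.
17s > 510 gives s ≥ 31. The least s ≥ 31 coprime to 3 is 31, so x = 17·31 = 527.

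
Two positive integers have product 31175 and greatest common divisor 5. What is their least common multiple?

6235

gcd·lcm = product, so lcm = 31175/5 = 6235.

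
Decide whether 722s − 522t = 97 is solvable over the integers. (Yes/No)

By Bézout, 722s − 522t = 97 has integer solutions iff gcd(722, 522) | 97.
Euclid: 722 = 1·522 + 200; 522 = 2·200 + 122; 200 = 1·122 + 78; 122 = 1·78 + 44; 78 = 1·44 + 34; 44 = 1·34 + 10; 34 = 3·10 + 4; 10 = 2·4 + 2; 4 = 2·2 + 0. gcd = 2; 97 mod 2 = 1. No.

No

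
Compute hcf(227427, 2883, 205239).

3

227427 = 3 · 41 · 43²; 2883 = 3 · 31²; 205239 = 3 · 37 · 43²
gcd takes min exponent of each prime: 3 = 3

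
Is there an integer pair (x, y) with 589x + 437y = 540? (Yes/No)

gcd(589, 437): 589 = 1·437 + 152; 437 = 2·152 + 133; 152 = 1·133 + 19; 133 = 7·19 + 0 → 19
19 does not divide 540, so a solution does not exist.

No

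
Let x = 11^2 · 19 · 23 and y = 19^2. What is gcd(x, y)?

19

min exponent per shared prime: 19 = 19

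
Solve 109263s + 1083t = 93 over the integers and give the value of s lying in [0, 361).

279

gcd(109263, 1083) = 3 (Euclid: 109263 = 100·1083 + 963; 1083 = 1·963 + 120; 963 = 8·120 + 3; 120 = 40·3 + 0), and 3 | 93.
Extended Euclid: 109263·(9) + 1083·(-908) = 3. Scale by 31: s₀ = 279.
General solution s = s₀ + 361k; reducing mod 361 gives s = 279 (and t = -28148).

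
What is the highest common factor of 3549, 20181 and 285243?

gcd(3549, 20181): 20181 = 5·3549 + 2436; 3549 = 1·2436 + 1113; 2436 = 2·1113 + 210; 1113 = 5·210 + 63; 210 = 3·63 + 21; 63 = 3·21 + 0 → 21
gcd(21, 285243): 285243 = 13583·21 + 0 → 21

21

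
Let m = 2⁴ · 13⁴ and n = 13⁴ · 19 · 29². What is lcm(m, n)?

max exponent per prime: 2⁴ · 13⁴ · 19 · 29² = 7302019504

7302019504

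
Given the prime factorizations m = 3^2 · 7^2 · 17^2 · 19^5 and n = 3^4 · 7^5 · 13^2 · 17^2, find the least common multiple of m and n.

max exponent per prime: 3^4 · 7^5 · 13^2 · 17^2 · 19^5 = 164637124064011053

164637124064011053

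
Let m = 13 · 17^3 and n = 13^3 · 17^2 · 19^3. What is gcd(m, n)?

min exponent per shared prime: 13 · 17^2 = 3757

3757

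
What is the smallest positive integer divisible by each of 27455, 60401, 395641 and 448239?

58295723145

27455 = 5 · 17² · 19; 60401 = 11 · 17² · 19; 395641 = 17² · 37²; 448239 = 3 · 11 · 17² · 47
lcm takes max exponent of each prime: 3 · 5 · 11 · 17² · 19 · 37² · 47 = 58295723145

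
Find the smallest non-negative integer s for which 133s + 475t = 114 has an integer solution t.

8

Reduce mod 475: 133s ≡ 114 (mod 475). With g = gcd(133, 475) = 19 dividing 114, divide through: 7s ≡ 6 (mod 25).
Since gcd(7, 25) = 1, s ≡ 6·(7)⁻¹ ≡ 8 (mod 25). Smallest non-negative: 8.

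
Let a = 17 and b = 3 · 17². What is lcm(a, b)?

867

max exponent per prime: 3 · 17² = 867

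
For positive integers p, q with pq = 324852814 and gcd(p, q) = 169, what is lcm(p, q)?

For any two positive integers, gcd × lcm equals their product. Hence lcm = 324852814 / 169 = 1922206.

1922206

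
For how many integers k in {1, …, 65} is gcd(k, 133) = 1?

53

Prime factors of 133: 7, 19. Count integers ≤ 65 divisible by none of them.
By inclusion–exclusion: 65 − ⌊65/7⌋ − ⌊65/19⌋ + ⌊65/133⌋ = 53.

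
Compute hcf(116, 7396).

116 = 2² · 29
7396 = 2² · 43²
Common: 2² = 4

4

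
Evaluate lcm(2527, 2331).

841491

gcd first: 2527 = 1·2331 + 196; 2331 = 11·196 + 175; 196 = 1·175 + 21; 175 = 8·21 + 7; 21 = 3·7 + 0 → gcd = 7
lcm = 2527·2331/gcd = 5890437/7 = 841491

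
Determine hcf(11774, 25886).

14

11774 = 2 · 7 · 29²
25886 = 2 · 7 · 43²
Common: 2 · 7 = 14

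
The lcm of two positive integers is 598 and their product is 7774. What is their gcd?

From gcd × lcm = ab: gcd = 7774 / 598 = 13.

13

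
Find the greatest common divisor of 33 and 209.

11

33 = 3 · 11
209 = 11 · 19
Common: 11 = 11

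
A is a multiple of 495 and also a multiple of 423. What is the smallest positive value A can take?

495 = 3² · 5 · 11; 423 = 3² · 47
max exponents: 3² · 5 · 11 · 47 = 23265

23265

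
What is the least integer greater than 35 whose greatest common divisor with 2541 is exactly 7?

2541 = 7·363. Any a with gcd(a, 2541) = 7 is a multiple of 7, say 7s, with s coprime to 363.
Need s > 35/7, so s ≥ 6. First s ≥ 6 with gcd(s, 363) = 1 is s = 7. Thus a = 7·7 = 49.

49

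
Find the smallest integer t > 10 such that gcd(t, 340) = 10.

Multiples of 10 above 10: 10·2, 10·3, … . Need the cofactor coprime to 340/10 = 34.
Checking s = 2, 3, … the first with gcd(s, 34) = 1 is s = 3, giving 30.

30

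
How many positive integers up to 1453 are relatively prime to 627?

834

627 = 3·11·19. Inclusion–exclusion on these primes:
1453 − ⌊1453/3⌋ − ⌊1453/11⌋ − ⌊1453/19⌋ + ⌊1453/33⌋ + ⌊1453/57⌋ + ⌊1453/209⌋ − ⌊1453/627⌋ = 834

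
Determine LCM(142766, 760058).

4173478478

142766 = 2 · 13 · 17² · 19; 760058 = 2 · 13 · 23 · 31 · 41
max exponents: 2 · 13 · 17² · 19 · 23 · 31 · 41 = 4173478478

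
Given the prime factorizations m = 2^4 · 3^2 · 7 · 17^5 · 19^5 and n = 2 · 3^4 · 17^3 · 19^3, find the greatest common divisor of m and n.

606568806

min exponent per shared prime: 2 · 3^2 · 17^3 · 19^3 = 606568806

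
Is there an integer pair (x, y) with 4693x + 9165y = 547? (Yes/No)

gcd(4693, 9165): 9165 = 1·4693 + 4472; 4693 = 1·4472 + 221; 4472 = 20·221 + 52; 221 = 4·52 + 13; 52 = 4·13 + 0 → 13
13 does not divide 547, so a solution does not exist.

No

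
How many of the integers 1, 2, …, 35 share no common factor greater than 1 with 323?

32

Prime factors of 323: 17, 19. Count integers ≤ 35 divisible by none of them.
By inclusion–exclusion: 35 − ⌊35/17⌋ − ⌊35/19⌋ + ⌊35/323⌋ = 32.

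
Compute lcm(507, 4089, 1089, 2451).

204942720411

507 = 3 · 13²; 4089 = 3 · 29 · 47; 1089 = 3² · 11²; 2451 = 3 · 19 · 43
lcm takes max exponent of each prime: 3² · 11² · 13² · 19 · 29 · 43 · 47 = 204942720411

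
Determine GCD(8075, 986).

Euclid: 8075 = 8·986 + 187; 986 = 5·187 + 51; 187 = 3·51 + 34; 51 = 1·34 + 17; 34 = 2·17 + 0. Last nonzero remainder: 17.

17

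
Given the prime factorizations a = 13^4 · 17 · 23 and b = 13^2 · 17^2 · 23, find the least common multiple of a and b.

max exponent per prime: 13^4 · 17^2 · 23 = 189844967

189844967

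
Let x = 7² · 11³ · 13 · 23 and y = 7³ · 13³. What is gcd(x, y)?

637

min exponent per shared prime: 7² · 13 = 637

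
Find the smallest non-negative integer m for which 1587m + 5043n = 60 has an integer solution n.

Euclid: 5043 = 3·1587 + 282; 1587 = 5·282 + 177; 282 = 1·177 + 105; 177 = 1·105 + 72; 105 = 1·72 + 33; 72 = 2·33 + 6; 33 = 5·6 + 3; 6 = 2·3 + 0 → gcd = 3; 60 = 3·20.
Back-substitution yields 1587·(-769) + 5043·(242) = 3, so one solution is m = -769·20 = -15380, n = 242·20 = 4840.
Solutions in m differ by 5043/3 = 1681; the one in [0, 1681) is -15380 mod 1681 = 1430.

1430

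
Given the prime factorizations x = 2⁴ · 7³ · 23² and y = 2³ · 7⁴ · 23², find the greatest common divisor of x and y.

min exponent per shared prime: 2³ · 7³ · 23² = 1451576

1451576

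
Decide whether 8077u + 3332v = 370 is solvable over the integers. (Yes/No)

Yes

By Bézout, 8077u + 3332v = 370 has integer solutions iff gcd(8077, 3332) | 370.
Euclid: 8077 = 2·3332 + 1413; 3332 = 2·1413 + 506; 1413 = 2·506 + 401; 506 = 1·401 + 105; 401 = 3·105 + 86; 105 = 1·86 + 19; 86 = 4·19 + 10; 19 = 1·10 + 9; 10 = 1·9 + 1; 9 = 9·1 + 0. gcd = 1; 370 mod 1 = 0. Yes.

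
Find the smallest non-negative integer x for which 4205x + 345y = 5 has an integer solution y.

16

Reduce mod 345: 4205x ≡ 5 (mod 345). With g = gcd(4205, 345) = 5 dividing 5, divide through: 841x ≡ 1 (mod 69).
Since gcd(841, 69) = 1, x ≡ 1·(841)⁻¹ ≡ 16 (mod 69). Smallest non-negative: 16.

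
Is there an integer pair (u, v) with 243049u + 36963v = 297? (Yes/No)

By Bézout, 243049u + 36963v = 297 has integer solutions iff gcd(243049, 36963) | 297.
Euclid: 243049 = 6·36963 + 21271; 36963 = 1·21271 + 15692; 21271 = 1·15692 + 5579; 15692 = 2·5579 + 4534; 5579 = 1·4534 + 1045; 4534 = 4·1045 + 354; 1045 = 2·354 + 337; 354 = 1·337 + 17; 337 = 19·17 + 14; 17 = 1·14 + 3; 14 = 4·3 + 2; 3 = 1·2 + 1; 2 = 2·1 + 0. gcd = 1; 297 mod 1 = 0. Yes.

Yes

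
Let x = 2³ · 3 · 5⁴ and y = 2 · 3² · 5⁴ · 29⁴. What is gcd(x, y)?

min exponent per shared prime: 2 · 3 · 5⁴ = 3750

3750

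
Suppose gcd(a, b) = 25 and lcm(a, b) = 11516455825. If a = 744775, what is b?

386575

Using ab = gcd(a,b)·lcm(a,b) = 25·11516455825 = 287911395625, we get b = 287911395625/744775 = 386575.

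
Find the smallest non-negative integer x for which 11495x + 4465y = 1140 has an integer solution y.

37

gcd(11495, 4465) = 95 (Euclid: 11495 = 2·4465 + 2565; 4465 = 1·2565 + 1900; 2565 = 1·1900 + 665; 1900 = 2·665 + 570; 665 = 1·570 + 95; 570 = 6·95 + 0), and 95 | 1140.
Extended Euclid: 11495·(7) + 4465·(-18) = 95. Scale by 12: x₀ = 84.
General solution x = x₀ + 47t; reducing mod 47 gives x = 37 (and y = -95).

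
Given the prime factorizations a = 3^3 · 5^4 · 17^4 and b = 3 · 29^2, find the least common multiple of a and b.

max exponent per prime: 3^3 · 5^4 · 17^4 · 29^2 = 1185319591875

1185319591875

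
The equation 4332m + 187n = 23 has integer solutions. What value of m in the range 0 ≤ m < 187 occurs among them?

Reduce mod 187: 4332m ≡ 23 (mod 187). With g = gcd(4332, 187) = 1 dividing 23, divide through: 4332m ≡ 23 (mod 187).
Since gcd(4332, 187) = 1, m ≡ 23·(4332)⁻¹ ≡ 49 (mod 187). Smallest non-negative: 49.

49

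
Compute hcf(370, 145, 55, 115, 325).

gcd(370, 145): 370 = 2·145 + 80; 145 = 1·80 + 65; 80 = 1·65 + 15; 65 = 4·15 + 5; 15 = 3·5 + 0 → 5
gcd(5, 55): 55 = 11·5 + 0 → 5
gcd(5, 115): 115 = 23·5 + 0 → 5
gcd(5, 325): 325 = 65·5 + 0 → 5

5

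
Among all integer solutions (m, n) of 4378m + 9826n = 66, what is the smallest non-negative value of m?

4518

gcd(4378, 9826) = 2 (Euclid: 9826 = 2·4378 + 1070; 4378 = 4·1070 + 98; 1070 = 10·98 + 90; 98 = 1·90 + 8; 90 = 11·8 + 2; 8 = 4·2 + 0), and 2 | 66.
Extended Euclid: 4378·(-1203) + 9826·(536) = 2. Scale by 33: m₀ = -39699.
General solution m = m₀ + 4913t; reducing mod 4913 gives m = 4518 (and n = -2013).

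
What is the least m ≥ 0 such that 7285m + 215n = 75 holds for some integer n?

Reduce mod 215: 7285m ≡ 75 (mod 215). With g = gcd(7285, 215) = 5 dividing 75, divide through: 1457m ≡ 15 (mod 43).
Since gcd(1457, 43) = 1, m ≡ 15·(1457)⁻¹ ≡ 40 (mod 43). Smallest non-negative: 40.

40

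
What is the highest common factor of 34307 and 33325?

1

34307 = 7 · 13² · 29
33325 = 5² · 31 · 43
Common: 1 = 1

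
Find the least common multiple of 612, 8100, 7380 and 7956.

lcm(612, 8100) = 612·8100/gcd = 4957200/36 = 137700
lcm(137700, 7380) = 137700·7380/gcd = 1016226000/180 = 5645700
lcm(5645700, 7956) = 5645700·7956/gcd = 44917189200/612 = 73394100

73394100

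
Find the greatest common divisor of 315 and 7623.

315 = 3² · 5 · 7
7623 = 3² · 7 · 11²
Common: 3² · 7 = 63

63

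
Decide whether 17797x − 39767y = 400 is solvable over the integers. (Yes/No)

No

By Bézout, 17797x − 39767y = 400 has integer solutions iff gcd(17797, 39767) | 400.
Euclid: 39767 = 2·17797 + 4173; 17797 = 4·4173 + 1105; 4173 = 3·1105 + 858; 1105 = 1·858 + 247; 858 = 3·247 + 117; 247 = 2·117 + 13; 117 = 9·13 + 0. gcd = 13; 400 mod 13 = 10. No.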